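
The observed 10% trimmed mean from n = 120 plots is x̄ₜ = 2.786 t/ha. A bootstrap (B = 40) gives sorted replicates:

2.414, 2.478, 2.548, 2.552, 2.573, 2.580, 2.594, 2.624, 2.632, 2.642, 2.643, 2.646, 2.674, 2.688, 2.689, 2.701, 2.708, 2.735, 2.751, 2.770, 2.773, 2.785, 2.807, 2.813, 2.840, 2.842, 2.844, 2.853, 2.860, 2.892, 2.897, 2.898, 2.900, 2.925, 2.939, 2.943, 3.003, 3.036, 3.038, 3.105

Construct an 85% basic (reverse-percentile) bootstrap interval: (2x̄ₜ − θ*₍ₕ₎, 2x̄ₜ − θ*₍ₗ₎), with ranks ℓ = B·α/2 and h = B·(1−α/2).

(2.569, 3.024)

Percentile endpoints at ranks 3 and 37: θ*₍3₎ = 2.548, θ*₍37₎ = 3.003.
Basic interval reflects these around x̄ₜ:
  lower = 2 × 2.786 − 3.003 = 2.569
  upper = 2 × 2.786 − 2.548 = 3.024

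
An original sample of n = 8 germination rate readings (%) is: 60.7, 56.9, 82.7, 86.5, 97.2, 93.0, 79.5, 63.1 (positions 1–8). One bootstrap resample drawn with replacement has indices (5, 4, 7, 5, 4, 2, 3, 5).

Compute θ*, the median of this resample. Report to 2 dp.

θ* = 86.50

Resample values: 97.2, 86.5, 79.5, 97.2, 86.5, 56.9, 82.7, 97.2.
Sorted: 56.9, 79.5, 82.7, 86.5, 86.5, 97.2, 97.2, 97.2
Median = average of the two middle values = 86.50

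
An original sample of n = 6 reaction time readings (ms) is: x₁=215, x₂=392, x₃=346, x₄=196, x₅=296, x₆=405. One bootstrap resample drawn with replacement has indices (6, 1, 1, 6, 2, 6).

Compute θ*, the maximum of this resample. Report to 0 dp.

Resample values: 405, 215, 215, 405, 392, 405.
Maximum = 405

θ* = 405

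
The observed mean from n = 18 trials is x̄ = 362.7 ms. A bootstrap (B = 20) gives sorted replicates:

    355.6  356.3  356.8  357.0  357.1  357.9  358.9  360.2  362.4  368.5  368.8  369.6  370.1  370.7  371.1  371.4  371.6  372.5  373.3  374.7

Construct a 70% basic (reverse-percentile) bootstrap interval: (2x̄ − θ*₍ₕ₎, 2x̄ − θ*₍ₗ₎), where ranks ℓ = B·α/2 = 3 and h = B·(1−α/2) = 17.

(353.8, 368.6)

Percentile endpoints at ranks 3 and 17: θ*₍3₎ = 356.8, θ*₍17₎ = 371.6.
Basic interval reflects these around x̄:
  lower = 2 × 362.7 − 371.6 = 353.8
  upper = 2 × 362.7 − 356.8 = 368.6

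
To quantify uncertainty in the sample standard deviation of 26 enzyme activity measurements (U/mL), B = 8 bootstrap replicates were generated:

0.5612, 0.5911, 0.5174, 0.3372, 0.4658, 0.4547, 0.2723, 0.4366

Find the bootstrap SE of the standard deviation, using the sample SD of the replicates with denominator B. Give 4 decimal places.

Bootstrap SE is the standard deviation of the 8 replicate standard deviations.
Mean of replicates: (0.5612 + 0.5911 + 0.5174 + 0.3372 + 0.4658 + 0.4547 + 0.2723 + 0.4366) / 8 = 3.63630 / 8 = 0.45454
Sum of squared deviations: (+0.10666)² + (+0.13656)² + (+0.06286)² + (−0.11734)² + (+0.01126)² + (+0.00016)² + (−0.18224)² + (−0.01794)² = 0.08141
Variance = 0.08141 / 8 = 0.01018
SE* = √0.01018

SE* = 0.1009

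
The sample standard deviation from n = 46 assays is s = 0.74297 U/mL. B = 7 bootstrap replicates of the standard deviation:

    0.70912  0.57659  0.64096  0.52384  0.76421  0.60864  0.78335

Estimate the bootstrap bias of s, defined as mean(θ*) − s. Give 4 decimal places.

bias = −0.0849

mean(θ*) = (0.70912 + 0.57659 + 0.64096 + 0.52384 + 0.76421 + 0.60864 + 0.78335) / 7 = 0.65810
bias = 0.65810 − 0.74297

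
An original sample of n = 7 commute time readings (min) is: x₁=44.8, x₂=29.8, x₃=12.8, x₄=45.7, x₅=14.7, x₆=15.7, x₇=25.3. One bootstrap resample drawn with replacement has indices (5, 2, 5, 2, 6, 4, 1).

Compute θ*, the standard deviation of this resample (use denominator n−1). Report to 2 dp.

Resample values: 14.7, 29.8, 14.7, 29.8, 15.7, 45.7, 44.8.
Mean = 27.8857; sum of squared deviations = 1106.9886
s² = 1106.9886 / 6 = 184.4981
s = √184.4981 = 13.58

θ* = 13.58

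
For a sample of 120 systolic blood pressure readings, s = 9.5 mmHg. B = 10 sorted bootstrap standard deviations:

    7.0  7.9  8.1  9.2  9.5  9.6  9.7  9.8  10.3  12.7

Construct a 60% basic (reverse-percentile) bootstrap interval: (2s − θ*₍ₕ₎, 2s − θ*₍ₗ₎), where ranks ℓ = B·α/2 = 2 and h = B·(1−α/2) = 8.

Percentile endpoints at ranks 2 and 8: θ*₍2₎ = 7.9, θ*₍8₎ = 9.8.
Basic interval reflects these around s:
  lower = 2 × 9.5 − 9.8 = 9.2
  upper = 2 × 9.5 − 7.9 = 11.1

(9.2, 11.1)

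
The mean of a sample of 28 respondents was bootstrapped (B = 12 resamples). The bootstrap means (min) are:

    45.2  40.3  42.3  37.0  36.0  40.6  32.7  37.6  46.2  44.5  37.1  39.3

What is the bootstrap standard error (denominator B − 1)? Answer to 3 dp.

SE* = 4.093

Bootstrap SE is the standard deviation of the 12 replicate means.
Mean of replicates: (45.2 + 40.3 + 42.3 + 37.0 + 36.0 + 40.6 + 32.7 + 37.6 + 46.2 + 44.5 + 37.1 + 39.3) / 12 = 478.8000 / 12 = 39.9000
Sum of squared deviations: (+5.3000)² + (+0.4000)² + (+2.4000)² + (−2.9000)² + (−3.9000)² + (+0.7000)² + (−7.2000)² + (−2.3000)² + (+6.3000)² + (+4.6000)² + (−2.8000)² + (−0.6000)² = 184.3000
Variance = 184.3000 / 11 = 16.7545
SE* = √16.7545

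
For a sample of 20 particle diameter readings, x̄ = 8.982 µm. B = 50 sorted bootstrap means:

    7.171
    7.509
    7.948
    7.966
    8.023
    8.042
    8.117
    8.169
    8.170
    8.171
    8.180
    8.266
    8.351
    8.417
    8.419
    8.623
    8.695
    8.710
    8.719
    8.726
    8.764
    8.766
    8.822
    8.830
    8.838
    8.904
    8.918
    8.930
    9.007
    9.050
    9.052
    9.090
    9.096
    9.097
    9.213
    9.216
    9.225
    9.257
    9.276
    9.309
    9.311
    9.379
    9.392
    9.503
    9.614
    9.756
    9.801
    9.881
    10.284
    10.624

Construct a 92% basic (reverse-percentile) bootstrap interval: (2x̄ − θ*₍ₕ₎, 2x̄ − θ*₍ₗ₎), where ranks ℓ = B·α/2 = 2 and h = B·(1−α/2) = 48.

(8.083, 10.455)

Percentile endpoints at ranks 2 and 48: θ*₍2₎ = 7.509, θ*₍48₎ = 9.881.
Basic interval reflects these around x̄:
  lower = 2 × 8.982 − 9.881 = 8.083
  upper = 2 × 8.982 − 7.509 = 10.455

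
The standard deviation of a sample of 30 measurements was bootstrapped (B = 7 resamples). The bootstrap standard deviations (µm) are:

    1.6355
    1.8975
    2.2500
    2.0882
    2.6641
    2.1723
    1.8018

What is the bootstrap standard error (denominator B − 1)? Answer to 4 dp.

Bootstrap SE is the standard deviation of the 7 replicate standard deviations.
Mean of replicates: (1.6355 + 1.8975 + 2.2500 + 2.0882 + 2.6641 + 2.1723 + 1.8018) / 7 = 14.50940 / 7 = 2.07277
Sum of squared deviations: (−0.43727)² + (−0.17527)² + (+0.17723)² + (+0.01543)² + (+0.59133)² + (+0.09953)² + (−0.27097)² = 0.68658
Variance = 0.68658 / 6 = 0.11443
SE* = √0.11443

SE* = 0.3383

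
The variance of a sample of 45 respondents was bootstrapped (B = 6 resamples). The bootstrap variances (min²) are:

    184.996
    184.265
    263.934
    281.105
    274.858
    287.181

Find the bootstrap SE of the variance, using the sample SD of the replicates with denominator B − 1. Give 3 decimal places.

Bootstrap SE is the standard deviation of the 6 replicate variances.
Mean of replicates: (184.996 + 184.265 + 263.934 + 281.105 + 274.858 + 287.181) / 6 = 1476.3390 / 6 = 246.0565
Sum of squared deviations: (−61.0605)² + (−61.7915)² + (+17.8775)² + (+35.0485)² + (+28.8015)² + (+41.1245)² = 11615.3274
Variance = 11615.3274 / 5 = 2323.0655
SE* = √2323.0655

SE* = 48.198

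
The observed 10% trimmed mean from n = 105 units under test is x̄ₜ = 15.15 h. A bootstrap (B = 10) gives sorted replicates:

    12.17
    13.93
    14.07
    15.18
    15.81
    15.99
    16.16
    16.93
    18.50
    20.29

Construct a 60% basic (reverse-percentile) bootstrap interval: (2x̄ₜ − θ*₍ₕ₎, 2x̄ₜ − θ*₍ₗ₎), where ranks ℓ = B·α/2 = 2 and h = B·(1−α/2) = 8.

Percentile endpoints at ranks 2 and 8: θ*₍2₎ = 13.93, θ*₍8₎ = 16.93.
Basic interval reflects these around x̄ₜ:
  lower = 2 × 15.15 − 16.93 = 13.37
  upper = 2 × 15.15 − 13.93 = 16.37

(13.37, 16.37)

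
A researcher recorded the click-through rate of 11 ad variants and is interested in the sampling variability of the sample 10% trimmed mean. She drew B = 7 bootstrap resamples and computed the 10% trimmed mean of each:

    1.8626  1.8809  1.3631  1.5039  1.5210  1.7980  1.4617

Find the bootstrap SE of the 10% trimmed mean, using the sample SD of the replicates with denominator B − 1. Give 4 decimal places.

SE* = 0.2131

Bootstrap SE is the standard deviation of the 7 replicate 10% trimmed means.
Mean of replicates: (1.8626 + 1.8809 + 1.3631 + 1.5039 + 1.5210 + 1.7980 + 1.4617) / 7 = 11.39120 / 7 = 1.62731
Sum of squared deviations: (+0.23529)² + (+0.25359)² + (−0.26421)² + (−0.12341)² + (−0.10631)² + (+0.17069)² + (−0.16561)² = 0.27257
Variance = 0.27257 / 6 = 0.04543
SE* = √0.04543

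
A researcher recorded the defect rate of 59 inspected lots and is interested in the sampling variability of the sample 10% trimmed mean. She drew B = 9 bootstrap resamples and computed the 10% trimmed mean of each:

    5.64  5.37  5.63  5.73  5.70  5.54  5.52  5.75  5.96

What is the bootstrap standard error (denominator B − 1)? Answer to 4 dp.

SE* = 0.1669

Bootstrap SE is the standard deviation of the 9 replicate 10% trimmed means.
Mean of replicates: (5.64 + 5.37 + 5.63 + 5.73 + 5.70 + 5.54 + 5.52 + 5.75 + 5.96) / 9 = 50.84000 / 9 = 5.64889
Sum of squared deviations: (−0.00889)² + (−0.27889)² + (−0.01889)² + (+0.08111)² + (+0.05111)² + (−0.10889)² + (−0.12889)² + (+0.10111)² + (+0.31111)² = 0.22289
Variance = 0.22289 / 8 = 0.02786
SE* = √0.02786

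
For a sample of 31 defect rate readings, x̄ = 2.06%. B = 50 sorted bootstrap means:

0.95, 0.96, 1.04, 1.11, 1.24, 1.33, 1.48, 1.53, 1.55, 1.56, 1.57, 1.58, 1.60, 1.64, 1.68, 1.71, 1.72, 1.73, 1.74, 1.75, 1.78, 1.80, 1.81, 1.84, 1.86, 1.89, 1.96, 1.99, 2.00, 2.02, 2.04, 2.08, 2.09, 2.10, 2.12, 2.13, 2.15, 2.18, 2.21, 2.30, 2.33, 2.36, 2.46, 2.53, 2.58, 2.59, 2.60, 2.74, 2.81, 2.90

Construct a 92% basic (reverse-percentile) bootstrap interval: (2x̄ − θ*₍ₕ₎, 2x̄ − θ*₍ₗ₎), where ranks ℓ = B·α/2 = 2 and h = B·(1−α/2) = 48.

Percentile endpoints at ranks 2 and 48: θ*₍2₎ = 0.96, θ*₍48₎ = 2.74.
Basic interval reflects these around x̄:
  lower = 2 × 2.06 − 2.74 = 1.38
  upper = 2 × 2.06 − 0.96 = 3.16

(1.38, 3.16)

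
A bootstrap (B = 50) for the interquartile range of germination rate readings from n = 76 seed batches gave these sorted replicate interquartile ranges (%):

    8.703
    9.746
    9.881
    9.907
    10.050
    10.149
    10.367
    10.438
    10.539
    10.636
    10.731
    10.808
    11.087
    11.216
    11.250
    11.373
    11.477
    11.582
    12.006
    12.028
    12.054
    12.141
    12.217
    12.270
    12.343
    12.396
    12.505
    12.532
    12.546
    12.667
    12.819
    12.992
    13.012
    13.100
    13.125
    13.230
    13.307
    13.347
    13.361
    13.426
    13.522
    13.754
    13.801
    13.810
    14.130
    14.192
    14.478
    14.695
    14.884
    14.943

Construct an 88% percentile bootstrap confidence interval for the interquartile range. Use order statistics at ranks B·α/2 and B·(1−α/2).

α = 0.12; lower rank = 50 × 0.060 = 3; upper rank = 50 × 0.940 = 47.
The 3rd smallest replicate is 9.881; the 47th is 14.478.

(9.881, 14.478)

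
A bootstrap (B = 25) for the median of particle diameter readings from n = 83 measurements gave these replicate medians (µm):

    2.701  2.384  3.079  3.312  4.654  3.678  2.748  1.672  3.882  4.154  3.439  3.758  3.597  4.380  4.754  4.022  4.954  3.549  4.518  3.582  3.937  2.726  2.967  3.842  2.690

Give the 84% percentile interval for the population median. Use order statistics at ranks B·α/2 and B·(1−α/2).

Sorted replicates: 1.672, 2.384, 2.690, 2.701, 2.726, 2.748, 2.967, 3.079, 3.312, 3.439, 3.549, 3.582, 3.597, 3.678, 3.758, 3.842, 3.882, 3.937, 4.022, 4.154, 4.380, 4.518, 4.654, 4.754, 4.954
α = 0.16; lower rank = 25 × 0.080 = 2; upper rank = 25 × 0.920 = 23.
The 2nd smallest replicate is 2.384; the 23rd is 4.654.

(2.384, 4.654)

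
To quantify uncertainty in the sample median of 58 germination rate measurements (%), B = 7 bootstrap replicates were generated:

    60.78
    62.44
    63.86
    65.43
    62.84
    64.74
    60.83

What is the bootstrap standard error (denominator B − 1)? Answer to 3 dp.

SE* = 1.810

Bootstrap SE is the standard deviation of the 7 replicate medians.
Mean of replicates: (60.78 + 62.44 + 63.86 + 65.43 + 62.84 + 64.74 + 60.83) / 7 = 440.9200 / 7 = 62.9886
Sum of squared deviations: (−2.2086)² + (−0.5486)² + (+0.8714)² + (+2.4414)² + (−0.1486)² + (+1.7514)² + (−2.1586)² = 19.6477
Variance = 19.6477 / 6 = 3.2746
SE* = √3.2746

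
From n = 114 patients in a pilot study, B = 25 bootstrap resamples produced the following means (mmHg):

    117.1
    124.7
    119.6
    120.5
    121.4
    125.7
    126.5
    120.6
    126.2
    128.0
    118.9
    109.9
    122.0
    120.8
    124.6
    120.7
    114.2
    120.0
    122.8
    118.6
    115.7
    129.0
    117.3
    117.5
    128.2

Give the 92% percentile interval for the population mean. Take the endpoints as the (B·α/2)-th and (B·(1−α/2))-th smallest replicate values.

(109.9, 128.2)

Sorted replicates: 109.9, 114.2, 115.7, 117.1, 117.3, 117.5, 118.6, 118.9, 119.6, 120.0, 120.5, 120.6, 120.7, 120.8, 121.4, 122.0, 122.8, 124.6, 124.7, 125.7, 126.2, 126.5, 128.0, 128.2, 129.0
α = 0.08; lower rank = 25 × 0.040 = 1; upper rank = 25 × 0.960 = 24.
The 1st smallest replicate is 109.9; the 24th is 128.2.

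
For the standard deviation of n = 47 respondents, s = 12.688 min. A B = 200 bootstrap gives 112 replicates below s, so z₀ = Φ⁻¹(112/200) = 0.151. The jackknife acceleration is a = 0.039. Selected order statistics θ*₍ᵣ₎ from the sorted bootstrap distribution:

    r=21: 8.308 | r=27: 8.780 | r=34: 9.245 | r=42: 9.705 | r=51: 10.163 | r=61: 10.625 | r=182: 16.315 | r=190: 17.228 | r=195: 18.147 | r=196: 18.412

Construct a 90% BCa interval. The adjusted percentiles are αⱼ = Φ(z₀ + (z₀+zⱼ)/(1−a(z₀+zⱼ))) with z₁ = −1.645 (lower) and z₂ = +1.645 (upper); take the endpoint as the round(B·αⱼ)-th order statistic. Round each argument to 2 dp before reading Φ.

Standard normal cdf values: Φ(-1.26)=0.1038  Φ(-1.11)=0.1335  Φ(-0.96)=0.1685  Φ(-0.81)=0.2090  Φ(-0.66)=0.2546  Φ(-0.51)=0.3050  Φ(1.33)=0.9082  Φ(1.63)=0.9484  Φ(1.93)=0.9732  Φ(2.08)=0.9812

(8.308, 18.412)

Lower: z₀ + z₁ = 0.151 + (-1.645) = -1.494; 1 − a(z₀+z₁) = 1 − (0.039)(-1.494) = 1.0583; argument = 0.151 + (-1.494)/1.0583 = -1.2607 → -1.26.
α₁ = Φ(-1.26) = 0.1038; rank = round(200 × 0.1038) = 21; θ*₍21₎ = 8.308.
Upper: z₀ + z₂ = 1.796; 1 − a(z₀+z₂) = 0.9300; argument = 2.0823 → 2.08; α₂ = 0.9812; rank = 196; θ*₍196₎ = 18.412.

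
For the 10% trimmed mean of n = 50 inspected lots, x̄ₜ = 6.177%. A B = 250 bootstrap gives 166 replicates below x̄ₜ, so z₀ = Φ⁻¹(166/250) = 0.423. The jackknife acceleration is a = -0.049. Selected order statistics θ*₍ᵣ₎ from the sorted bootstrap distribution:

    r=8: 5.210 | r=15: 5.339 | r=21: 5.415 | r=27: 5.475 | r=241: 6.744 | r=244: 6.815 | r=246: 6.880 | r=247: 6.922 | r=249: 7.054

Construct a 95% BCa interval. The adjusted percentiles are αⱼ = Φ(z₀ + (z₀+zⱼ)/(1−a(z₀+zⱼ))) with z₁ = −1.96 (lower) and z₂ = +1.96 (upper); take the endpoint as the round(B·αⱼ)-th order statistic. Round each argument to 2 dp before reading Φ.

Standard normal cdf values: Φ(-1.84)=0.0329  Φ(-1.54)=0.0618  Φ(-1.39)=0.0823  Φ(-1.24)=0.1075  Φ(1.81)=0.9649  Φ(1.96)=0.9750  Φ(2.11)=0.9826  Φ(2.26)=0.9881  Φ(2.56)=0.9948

Lower: z₀ + z₁ = 0.423 + (-1.960) = -1.537; 1 − a(z₀+z₁) = 1 − (-0.049)(-1.537) = 0.9247; argument = 0.423 + (-1.537)/0.9247 = -1.2392 → -1.24.
α₁ = Φ(-1.24) = 0.1075; rank = round(250 × 0.1075) = 27; θ*₍27₎ = 5.475.
Upper: z₀ + z₂ = 2.383; 1 − a(z₀+z₂) = 1.1168; argument = 2.5568 → 2.56; α₂ = 0.9948; rank = 249; θ*₍249₎ = 7.054.

(5.475, 7.054)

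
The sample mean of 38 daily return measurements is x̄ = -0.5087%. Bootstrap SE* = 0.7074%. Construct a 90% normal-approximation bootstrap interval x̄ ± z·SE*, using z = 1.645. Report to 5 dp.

(-1.67237, 0.65497)

Margin = 1.645 × 0.7074 = 1.163673
Interval: -0.5087 ± 1.163673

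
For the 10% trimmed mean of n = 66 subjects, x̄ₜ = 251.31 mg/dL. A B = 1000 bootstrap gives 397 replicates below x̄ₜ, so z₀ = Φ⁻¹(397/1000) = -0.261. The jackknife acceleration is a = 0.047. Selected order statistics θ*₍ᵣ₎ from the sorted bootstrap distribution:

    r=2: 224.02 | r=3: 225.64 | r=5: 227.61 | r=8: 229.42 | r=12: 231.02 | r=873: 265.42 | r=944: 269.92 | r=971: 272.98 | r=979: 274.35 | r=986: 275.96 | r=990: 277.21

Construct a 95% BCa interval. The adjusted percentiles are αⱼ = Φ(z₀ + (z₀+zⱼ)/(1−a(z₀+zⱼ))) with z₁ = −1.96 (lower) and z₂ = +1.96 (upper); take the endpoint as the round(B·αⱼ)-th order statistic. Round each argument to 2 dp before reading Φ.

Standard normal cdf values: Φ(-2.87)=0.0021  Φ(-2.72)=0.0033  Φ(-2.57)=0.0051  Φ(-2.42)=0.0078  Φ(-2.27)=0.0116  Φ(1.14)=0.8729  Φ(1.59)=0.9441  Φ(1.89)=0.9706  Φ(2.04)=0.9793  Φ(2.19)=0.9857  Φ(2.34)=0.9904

Lower: z₀ + z₁ = -0.261 + (-1.960) = -2.221; 1 − a(z₀+z₁) = 1 − (0.047)(-2.221) = 1.1044; argument = -0.261 + (-2.221)/1.1044 = -2.2721 → -2.27.
α₁ = Φ(-2.27) = 0.0116; rank = round(1000 × 0.0116) = 12; θ*₍12₎ = 231.02.
Upper: z₀ + z₂ = 1.699; 1 − a(z₀+z₂) = 0.9201; argument = 1.5854 → 1.59; α₂ = 0.9441; rank = 944; θ*₍944₎ = 269.92.

(231.02, 269.92)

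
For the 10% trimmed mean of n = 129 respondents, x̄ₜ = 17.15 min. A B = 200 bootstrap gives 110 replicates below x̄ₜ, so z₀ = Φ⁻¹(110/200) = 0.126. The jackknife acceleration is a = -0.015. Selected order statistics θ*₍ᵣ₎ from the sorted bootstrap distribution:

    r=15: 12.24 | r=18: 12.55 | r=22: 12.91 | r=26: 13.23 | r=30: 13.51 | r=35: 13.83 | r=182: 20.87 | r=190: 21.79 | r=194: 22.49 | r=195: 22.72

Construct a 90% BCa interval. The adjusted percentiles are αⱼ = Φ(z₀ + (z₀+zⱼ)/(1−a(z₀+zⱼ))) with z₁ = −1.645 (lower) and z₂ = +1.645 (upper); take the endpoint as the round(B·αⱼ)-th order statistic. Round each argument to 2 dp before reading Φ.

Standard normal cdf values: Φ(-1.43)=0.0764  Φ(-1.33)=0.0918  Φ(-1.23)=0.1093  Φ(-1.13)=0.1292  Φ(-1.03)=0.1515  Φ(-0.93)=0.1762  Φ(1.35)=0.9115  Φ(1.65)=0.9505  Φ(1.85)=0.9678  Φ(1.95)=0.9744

(12.24, 22.49)

Lower: z₀ + z₁ = 0.126 + (-1.645) = -1.519; 1 − a(z₀+z₁) = 1 − (-0.015)(-1.519) = 0.9772; argument = 0.126 + (-1.519)/0.9772 = -1.4284 → -1.43.
α₁ = Φ(-1.43) = 0.0764; rank = round(200 × 0.0764) = 15; θ*₍15₎ = 12.24.
Upper: z₀ + z₂ = 1.771; 1 − a(z₀+z₂) = 1.0266; argument = 1.8512 → 1.85; α₂ = 0.9678; rank = 194; θ*₍194₎ = 22.49.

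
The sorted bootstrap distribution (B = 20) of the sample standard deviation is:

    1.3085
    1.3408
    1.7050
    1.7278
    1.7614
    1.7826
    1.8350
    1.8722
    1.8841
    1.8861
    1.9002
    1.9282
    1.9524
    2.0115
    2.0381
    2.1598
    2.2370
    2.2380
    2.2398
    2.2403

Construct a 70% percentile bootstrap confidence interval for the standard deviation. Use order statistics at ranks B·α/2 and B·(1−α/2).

(1.7050, 2.2370)

α = 0.30; lower rank = 20 × 0.150 = 3; upper rank = 20 × 0.850 = 17.
The 3rd smallest replicate is 1.7050; the 17th is 2.2370.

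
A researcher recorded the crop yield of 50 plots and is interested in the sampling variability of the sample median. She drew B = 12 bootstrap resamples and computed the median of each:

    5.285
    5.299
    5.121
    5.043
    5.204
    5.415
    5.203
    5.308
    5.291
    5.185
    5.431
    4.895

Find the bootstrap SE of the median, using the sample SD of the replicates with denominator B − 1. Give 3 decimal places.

SE* = 0.152

Bootstrap SE is the standard deviation of the 12 replicate medians.
Mean of replicates: (5.285 + 5.299 + 5.121 + 5.043 + 5.204 + 5.415 + 5.203 + 5.308 + 5.291 + 5.185 + 5.431 + 4.895) / 12 = 62.6800 / 12 = 5.2233
Sum of squared deviations: (+0.0617)² + (+0.0757)² + (−0.1023)² + (−0.1803)² + (−0.0193)² + (+0.1917)² + (−0.0203)² + (+0.0847)² + (+0.0677)² + (−0.0383)² + (+0.2077)² + (−0.3283)² = 0.2542
Variance = 0.2542 / 11 = 0.0231
SE* = √0.0231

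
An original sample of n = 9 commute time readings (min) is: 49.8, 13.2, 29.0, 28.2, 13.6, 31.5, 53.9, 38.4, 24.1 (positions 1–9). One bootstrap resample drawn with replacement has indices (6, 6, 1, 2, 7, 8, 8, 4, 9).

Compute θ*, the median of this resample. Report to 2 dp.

Resample values: 31.5, 31.5, 49.8, 13.2, 53.9, 38.4, 38.4, 28.2, 24.1.
Sorted: 13.2, 24.1, 28.2, 31.5, 31.5, 38.4, 38.4, 49.8, 53.9
Median = middle value = 31.50

θ* = 31.50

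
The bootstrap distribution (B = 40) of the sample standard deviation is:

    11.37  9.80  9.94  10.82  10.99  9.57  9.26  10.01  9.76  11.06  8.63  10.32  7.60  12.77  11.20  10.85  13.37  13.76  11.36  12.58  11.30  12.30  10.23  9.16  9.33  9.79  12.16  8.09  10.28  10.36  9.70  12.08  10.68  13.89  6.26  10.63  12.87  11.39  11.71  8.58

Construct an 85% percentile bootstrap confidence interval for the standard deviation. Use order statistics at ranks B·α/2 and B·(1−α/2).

(8.09, 12.87)

Sorted replicates: 6.26, 7.60, 8.09, 8.58, 8.63, 9.16, 9.26, 9.33, 9.57, 9.70, 9.76, 9.79, 9.80, 9.94, 10.01, 10.23, 10.28, 10.32, 10.36, 10.63, 10.68, 10.82, 10.85, 10.99, 11.06, 11.20, 11.30, 11.36, 11.37, 11.39, 11.71, 12.08, 12.16, 12.30, 12.58, 12.77, 12.87, 13.37, 13.76, 13.89
α = 0.15; lower rank = 40 × 0.075 = 3; upper rank = 40 × 0.925 = 37.
The 3rd smallest replicate is 8.09; the 37th is 12.87.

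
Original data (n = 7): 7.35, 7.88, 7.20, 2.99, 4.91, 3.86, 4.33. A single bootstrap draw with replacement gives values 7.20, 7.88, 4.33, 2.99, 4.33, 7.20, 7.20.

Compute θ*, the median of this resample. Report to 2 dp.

Sorted: 2.99, 4.33, 4.33, 7.20, 7.20, 7.20, 7.88
Median = middle value = 7.20

θ* = 7.20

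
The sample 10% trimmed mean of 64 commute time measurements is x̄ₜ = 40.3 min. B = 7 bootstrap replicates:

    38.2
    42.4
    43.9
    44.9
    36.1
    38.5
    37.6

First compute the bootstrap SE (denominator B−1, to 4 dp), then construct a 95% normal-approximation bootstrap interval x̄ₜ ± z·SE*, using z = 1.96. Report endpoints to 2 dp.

Mean of replicates = 40.2286; sum of squared deviations = 71.0743; SE* = √(71.0743/6) = 3.4418
Margin = 1.96 × 3.4418 = 6.746
Interval: 40.3 ± 6.746

(33.55, 47.05)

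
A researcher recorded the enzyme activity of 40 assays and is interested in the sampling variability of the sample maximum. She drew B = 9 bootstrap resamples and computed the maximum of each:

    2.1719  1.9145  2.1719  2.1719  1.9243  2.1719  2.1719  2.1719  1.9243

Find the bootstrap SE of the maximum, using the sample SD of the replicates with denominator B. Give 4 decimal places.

Bootstrap SE is the standard deviation of the 9 replicate maximums.
Mean of replicates: (2.1719 + 1.9145 + 2.1719 + 2.1719 + 1.9243 + 2.1719 + 2.1719 + 2.1719 + 1.9243) / 9 = 18.79450 / 9 = 2.08828
Sum of squared deviations: (+0.08362)² + (−0.17378)² + (+0.08362)² + (+0.08362)² + (−0.16398)² + (+0.08362)² + (+0.08362)² + (+0.08362)² + (−0.16398)² = 0.12593
Variance = 0.12593 / 9 = 0.01399
SE* = √0.01399

SE* = 0.1183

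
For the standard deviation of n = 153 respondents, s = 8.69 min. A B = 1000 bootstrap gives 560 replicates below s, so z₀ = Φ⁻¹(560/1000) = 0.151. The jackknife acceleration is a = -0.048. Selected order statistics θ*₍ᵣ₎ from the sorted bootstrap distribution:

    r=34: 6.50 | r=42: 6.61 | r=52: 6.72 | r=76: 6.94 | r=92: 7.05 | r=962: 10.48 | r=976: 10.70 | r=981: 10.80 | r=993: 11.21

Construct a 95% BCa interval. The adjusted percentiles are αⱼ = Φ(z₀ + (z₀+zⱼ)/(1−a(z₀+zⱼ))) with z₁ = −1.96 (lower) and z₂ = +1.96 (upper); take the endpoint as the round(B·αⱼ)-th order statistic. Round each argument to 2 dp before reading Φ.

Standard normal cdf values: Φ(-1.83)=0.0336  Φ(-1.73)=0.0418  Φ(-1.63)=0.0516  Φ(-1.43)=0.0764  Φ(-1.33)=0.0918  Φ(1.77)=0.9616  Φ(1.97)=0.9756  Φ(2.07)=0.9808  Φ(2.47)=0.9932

(6.50, 10.80)

Lower: z₀ + z₁ = 0.151 + (-1.960) = -1.809; 1 − a(z₀+z₁) = 1 − (-0.048)(-1.809) = 0.9132; argument = 0.151 + (-1.809)/0.9132 = -1.8300 → -1.83.
α₁ = Φ(-1.83) = 0.0336; rank = round(1000 × 0.0336) = 34; θ*₍34₎ = 6.50.
Upper: z₀ + z₂ = 2.111; 1 − a(z₀+z₂) = 1.1013; argument = 2.0678 → 2.07; α₂ = 0.9808; rank = 981; θ*₍981₎ = 10.80.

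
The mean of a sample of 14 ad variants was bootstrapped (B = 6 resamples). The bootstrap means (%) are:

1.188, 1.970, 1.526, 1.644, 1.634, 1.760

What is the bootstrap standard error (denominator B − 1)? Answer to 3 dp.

Bootstrap SE is the standard deviation of the 6 replicate means.
Mean of replicates: (1.188 + 1.970 + 1.526 + 1.644 + 1.634 + 1.760) / 6 = 9.7220 / 6 = 1.6203
Sum of squared deviations: (−0.4323)² + (+0.3497)² + (−0.0943)² + (+0.0237)² + (+0.0137)² + (+0.1397)² = 0.3383
Variance = 0.3383 / 5 = 0.0677
SE* = √0.0677

SE* = 0.260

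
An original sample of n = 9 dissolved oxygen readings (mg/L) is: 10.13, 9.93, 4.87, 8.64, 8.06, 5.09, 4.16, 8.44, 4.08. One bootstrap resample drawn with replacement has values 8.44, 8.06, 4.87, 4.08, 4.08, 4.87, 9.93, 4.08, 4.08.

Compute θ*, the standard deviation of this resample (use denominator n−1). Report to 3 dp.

Mean = 5.8322; sum of squared deviations = 42.6882
s² = 42.6882 / 8 = 5.3360
s = √5.3360 = 2.310

θ* = 2.310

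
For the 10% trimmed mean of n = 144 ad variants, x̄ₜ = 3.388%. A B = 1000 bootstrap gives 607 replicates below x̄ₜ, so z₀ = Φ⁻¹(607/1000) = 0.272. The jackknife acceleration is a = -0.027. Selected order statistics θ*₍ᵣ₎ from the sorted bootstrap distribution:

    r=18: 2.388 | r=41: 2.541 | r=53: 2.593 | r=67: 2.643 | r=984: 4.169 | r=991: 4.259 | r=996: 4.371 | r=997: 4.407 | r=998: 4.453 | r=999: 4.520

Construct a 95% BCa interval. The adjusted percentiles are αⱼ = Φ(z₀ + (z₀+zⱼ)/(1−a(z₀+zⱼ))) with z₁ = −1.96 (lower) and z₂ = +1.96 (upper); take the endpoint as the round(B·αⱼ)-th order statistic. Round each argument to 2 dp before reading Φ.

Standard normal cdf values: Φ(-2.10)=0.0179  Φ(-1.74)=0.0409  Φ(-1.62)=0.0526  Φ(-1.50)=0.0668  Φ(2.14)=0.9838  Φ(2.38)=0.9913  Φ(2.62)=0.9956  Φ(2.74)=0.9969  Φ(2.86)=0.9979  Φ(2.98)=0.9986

Lower: z₀ + z₁ = 0.272 + (-1.960) = -1.688; 1 − a(z₀+z₁) = 1 − (-0.027)(-1.688) = 0.9544; argument = 0.272 + (-1.688)/0.9544 = -1.4966 → -1.50.
α₁ = Φ(-1.50) = 0.0668; rank = round(1000 × 0.0668) = 67; θ*₍67₎ = 2.643.
Upper: z₀ + z₂ = 2.232; 1 − a(z₀+z₂) = 1.0603; argument = 2.3771 → 2.38; α₂ = 0.9913; rank = 991; θ*₍991₎ = 4.259.

(2.643, 4.259)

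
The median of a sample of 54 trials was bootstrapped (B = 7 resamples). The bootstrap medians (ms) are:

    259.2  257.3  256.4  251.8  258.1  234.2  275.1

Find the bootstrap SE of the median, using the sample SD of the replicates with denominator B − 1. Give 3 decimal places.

Bootstrap SE is the standard deviation of the 7 replicate medians.
Mean of replicates: (259.2 + 257.3 + 256.4 + 251.8 + 258.1 + 234.2 + 275.1) / 7 = 1792.1000 / 7 = 256.0143
Sum of squared deviations: (+3.1857)² + (+1.2857)² + (+0.3857)² + (−4.2143)² + (+2.0857)² + (−21.8143)² + (+19.0857)² = 874.1886
Variance = 874.1886 / 6 = 145.6981
SE* = √145.6981

SE* = 12.071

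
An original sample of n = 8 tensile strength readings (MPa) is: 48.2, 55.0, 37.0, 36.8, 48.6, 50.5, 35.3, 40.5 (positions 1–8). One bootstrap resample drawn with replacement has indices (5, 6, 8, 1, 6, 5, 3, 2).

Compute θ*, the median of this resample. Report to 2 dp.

Resample values: 48.6, 50.5, 40.5, 48.2, 50.5, 48.6, 37.0, 55.0.
Sorted: 37.0, 40.5, 48.2, 48.6, 48.6, 50.5, 50.5, 55.0
Median = average of the two middle values = 48.60

θ* = 48.60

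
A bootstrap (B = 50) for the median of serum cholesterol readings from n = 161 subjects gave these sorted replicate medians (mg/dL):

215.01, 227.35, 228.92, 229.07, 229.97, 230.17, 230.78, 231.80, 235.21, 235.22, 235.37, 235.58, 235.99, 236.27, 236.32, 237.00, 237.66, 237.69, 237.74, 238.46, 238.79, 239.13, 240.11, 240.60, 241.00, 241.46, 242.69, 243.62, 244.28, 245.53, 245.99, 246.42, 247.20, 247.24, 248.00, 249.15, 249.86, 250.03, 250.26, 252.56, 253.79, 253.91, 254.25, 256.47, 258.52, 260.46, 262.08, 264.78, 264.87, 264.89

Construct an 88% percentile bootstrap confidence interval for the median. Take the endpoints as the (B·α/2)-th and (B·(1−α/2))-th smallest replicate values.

(228.92, 262.08)

α = 0.12; lower rank = 50 × 0.060 = 3; upper rank = 50 × 0.940 = 47.
The 3rd smallest replicate is 228.92; the 47th is 262.08.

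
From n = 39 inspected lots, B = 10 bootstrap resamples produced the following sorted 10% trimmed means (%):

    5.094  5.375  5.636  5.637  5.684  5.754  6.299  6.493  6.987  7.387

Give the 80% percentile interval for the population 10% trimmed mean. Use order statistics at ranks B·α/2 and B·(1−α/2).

α = 0.20; lower rank = 10 × 0.100 = 1; upper rank = 10 × 0.900 = 9.
The 1st smallest replicate is 5.094; the 9th is 6.987.

(5.094, 6.987)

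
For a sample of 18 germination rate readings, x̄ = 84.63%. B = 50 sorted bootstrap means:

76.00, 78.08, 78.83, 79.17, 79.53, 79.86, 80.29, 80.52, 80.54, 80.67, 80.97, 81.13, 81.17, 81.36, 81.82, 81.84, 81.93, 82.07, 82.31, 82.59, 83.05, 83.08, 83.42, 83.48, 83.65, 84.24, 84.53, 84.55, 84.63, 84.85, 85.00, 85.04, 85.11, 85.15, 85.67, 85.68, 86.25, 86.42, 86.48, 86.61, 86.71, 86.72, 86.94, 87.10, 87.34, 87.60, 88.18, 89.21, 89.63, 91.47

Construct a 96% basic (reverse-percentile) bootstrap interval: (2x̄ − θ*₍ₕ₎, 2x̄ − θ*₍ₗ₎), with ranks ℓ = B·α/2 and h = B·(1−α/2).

Percentile endpoints at ranks 1 and 49: θ*₍1₎ = 76.00, θ*₍49₎ = 89.63.
Basic interval reflects these around x̄:
  lower = 2 × 84.63 − 89.63 = 79.63
  upper = 2 × 84.63 − 76.00 = 93.26

(79.63, 93.26)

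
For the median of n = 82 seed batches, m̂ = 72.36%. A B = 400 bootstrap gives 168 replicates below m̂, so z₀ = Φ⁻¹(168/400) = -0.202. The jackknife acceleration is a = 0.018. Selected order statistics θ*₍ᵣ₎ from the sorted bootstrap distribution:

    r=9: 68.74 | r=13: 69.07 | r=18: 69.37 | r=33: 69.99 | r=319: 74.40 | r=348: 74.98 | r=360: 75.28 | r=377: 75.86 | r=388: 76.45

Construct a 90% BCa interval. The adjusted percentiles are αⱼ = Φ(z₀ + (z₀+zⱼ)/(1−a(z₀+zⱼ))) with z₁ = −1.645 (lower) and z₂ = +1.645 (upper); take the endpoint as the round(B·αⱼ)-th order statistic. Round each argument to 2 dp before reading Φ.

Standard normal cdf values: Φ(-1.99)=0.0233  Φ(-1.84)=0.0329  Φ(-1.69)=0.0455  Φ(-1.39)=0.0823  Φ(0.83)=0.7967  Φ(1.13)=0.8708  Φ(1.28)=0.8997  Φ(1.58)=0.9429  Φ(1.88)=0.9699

Lower: z₀ + z₁ = -0.202 + (-1.645) = -1.847; 1 − a(z₀+z₁) = 1 − (0.018)(-1.847) = 1.0332; argument = -0.202 + (-1.847)/1.0332 = -1.9896 → -1.99.
α₁ = Φ(-1.99) = 0.0233; rank = round(400 × 0.0233) = 9; θ*₍9₎ = 68.74.
Upper: z₀ + z₂ = 1.443; 1 − a(z₀+z₂) = 0.9740; argument = 1.2795 → 1.28; α₂ = 0.8997; rank = 360; θ*₍360₎ = 75.28.

(68.74, 75.28)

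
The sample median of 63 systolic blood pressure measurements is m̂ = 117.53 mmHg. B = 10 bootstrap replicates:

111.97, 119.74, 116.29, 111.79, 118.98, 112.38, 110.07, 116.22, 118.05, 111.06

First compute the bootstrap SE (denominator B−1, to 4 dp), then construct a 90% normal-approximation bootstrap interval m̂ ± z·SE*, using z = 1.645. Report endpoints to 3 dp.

Mean of replicates = 114.6550; sum of squared deviations = 115.7507; SE* = √(115.7507/9) = 3.5862
Margin = 1.645 × 3.5862 = 5.8993
Interval: 117.53 ± 5.8993

(111.631, 123.429)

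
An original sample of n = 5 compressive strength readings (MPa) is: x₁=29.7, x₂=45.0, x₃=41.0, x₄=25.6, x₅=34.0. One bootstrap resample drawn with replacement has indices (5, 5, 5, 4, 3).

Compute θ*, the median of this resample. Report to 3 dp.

Resample values: 34.0, 34.0, 34.0, 25.6, 41.0.
Sorted: 25.6, 34.0, 34.0, 34.0, 41.0
Median = middle value = 34.000

θ* = 34.000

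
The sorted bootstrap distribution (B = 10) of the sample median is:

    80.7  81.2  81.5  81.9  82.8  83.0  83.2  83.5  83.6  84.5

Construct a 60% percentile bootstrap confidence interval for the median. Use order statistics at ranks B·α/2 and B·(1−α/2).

(81.2, 83.5)

α = 0.40; lower rank = 10 × 0.200 = 2; upper rank = 10 × 0.800 = 8.
The 2nd smallest replicate is 81.2; the 8th is 83.5.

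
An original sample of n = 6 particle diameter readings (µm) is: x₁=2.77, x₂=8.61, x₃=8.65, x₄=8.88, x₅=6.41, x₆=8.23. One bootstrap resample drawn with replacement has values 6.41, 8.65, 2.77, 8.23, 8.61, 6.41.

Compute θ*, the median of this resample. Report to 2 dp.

Sorted: 2.77, 6.41, 6.41, 8.23, 8.61, 8.65
Median = average of the two middle values = 7.32

θ* = 7.32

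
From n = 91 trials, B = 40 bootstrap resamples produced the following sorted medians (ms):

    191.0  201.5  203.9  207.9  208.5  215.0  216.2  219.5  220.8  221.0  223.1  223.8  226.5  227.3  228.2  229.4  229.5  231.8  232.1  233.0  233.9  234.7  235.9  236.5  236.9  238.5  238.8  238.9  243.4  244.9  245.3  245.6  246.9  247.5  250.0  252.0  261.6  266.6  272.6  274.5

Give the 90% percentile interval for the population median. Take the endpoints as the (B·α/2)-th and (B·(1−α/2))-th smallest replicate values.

α = 0.10; lower rank = 40 × 0.050 = 2; upper rank = 40 × 0.950 = 38.
The 2nd smallest replicate is 201.5; the 38th is 266.6.

(201.5, 266.6)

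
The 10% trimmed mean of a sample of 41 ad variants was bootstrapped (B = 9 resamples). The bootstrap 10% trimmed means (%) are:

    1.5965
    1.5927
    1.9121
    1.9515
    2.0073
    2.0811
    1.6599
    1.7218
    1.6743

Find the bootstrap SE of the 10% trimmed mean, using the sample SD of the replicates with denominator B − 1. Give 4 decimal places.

SE* = 0.1882

Bootstrap SE is the standard deviation of the 9 replicate 10% trimmed means.
Mean of replicates: (1.5965 + 1.5927 + 1.9121 + 1.9515 + 2.0073 + 2.0811 + 1.6599 + 1.7218 + 1.6743) / 9 = 16.19720 / 9 = 1.79969
Sum of squared deviations: (−0.20319)² + (−0.20699)² + (+0.11241)² + (+0.15181)² + (+0.20761)² + (+0.28141)² + (−0.13979)² + (−0.07789)² + (−0.12539)² = 0.28344
Variance = 0.28344 / 8 = 0.03543
SE* = √0.03543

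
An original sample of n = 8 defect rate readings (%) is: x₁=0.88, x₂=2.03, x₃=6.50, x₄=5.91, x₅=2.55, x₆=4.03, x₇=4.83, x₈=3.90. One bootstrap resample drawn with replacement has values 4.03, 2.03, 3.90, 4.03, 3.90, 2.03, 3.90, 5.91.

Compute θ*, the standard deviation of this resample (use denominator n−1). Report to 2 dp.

θ* = 1.24

Mean = 3.7163; sum of squared deviations = 10.7976
s² = 10.7976 / 7 = 1.5425
s = √1.5425 = 1.24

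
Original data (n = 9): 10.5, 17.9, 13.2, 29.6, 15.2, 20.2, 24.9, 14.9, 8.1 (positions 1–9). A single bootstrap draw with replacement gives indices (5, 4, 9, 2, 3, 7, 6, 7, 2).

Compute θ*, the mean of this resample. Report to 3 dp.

θ* = 19.100

Resample values: 15.2, 29.6, 8.1, 17.9, 13.2, 24.9, 20.2, 24.9, 17.9.
Mean = (15.2 + 29.6 + 8.1 + 17.9 + 13.2 + 24.9 + 20.2 + 24.9 + 17.9) / 9 = 171.90 / 9 = 19.100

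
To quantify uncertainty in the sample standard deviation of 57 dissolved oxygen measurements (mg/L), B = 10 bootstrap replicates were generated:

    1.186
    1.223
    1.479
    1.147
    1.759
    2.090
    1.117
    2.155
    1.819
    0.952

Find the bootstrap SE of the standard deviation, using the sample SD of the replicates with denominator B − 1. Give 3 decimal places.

SE* = 0.434

Bootstrap SE is the standard deviation of the 10 replicate standard deviations.
Mean of replicates: (1.186 + 1.223 + 1.479 + 1.147 + 1.759 + 2.090 + 1.117 + 2.155 + 1.819 + 0.952) / 10 = 14.9270 / 10 = 1.4927
Sum of squared deviations: (−0.3067)² + (−0.2697)² + (−0.0137)² + (−0.3457)² + (+0.2663)² + (+0.5973)² + (−0.3757)² + (+0.6623)² + (+0.3263)² + (−0.5407)² = 1.6928
Variance = 1.6928 / 9 = 0.1881
SE* = √0.1881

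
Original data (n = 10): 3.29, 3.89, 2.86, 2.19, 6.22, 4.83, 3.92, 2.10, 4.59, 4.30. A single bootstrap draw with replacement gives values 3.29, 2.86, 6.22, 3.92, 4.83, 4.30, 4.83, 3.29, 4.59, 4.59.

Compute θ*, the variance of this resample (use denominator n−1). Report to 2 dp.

Mean = 4.2720; sum of squared deviations = 8.6668
s² = 8.6668 / 9 = 0.9630

θ* = 0.96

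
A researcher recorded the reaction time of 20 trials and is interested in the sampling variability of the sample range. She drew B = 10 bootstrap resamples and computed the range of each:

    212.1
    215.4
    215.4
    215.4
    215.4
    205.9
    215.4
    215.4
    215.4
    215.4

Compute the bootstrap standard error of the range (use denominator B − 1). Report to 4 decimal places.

SE* = 3.0688

Bootstrap SE is the standard deviation of the 10 replicate ranges.
Mean of replicates: (212.1 + 215.4 + 215.4 + 215.4 + 215.4 + 205.9 + 215.4 + 215.4 + 215.4 + 215.4) / 10 = 2141.20000 / 10 = 214.12000
Sum of squared deviations: (−2.02000)² + (+1.28000)² + (+1.28000)² + (+1.28000)² + (+1.28000)² + (−8.22000)² + (+1.28000)² + (+1.28000)² + (+1.28000)² + (+1.28000)² = 84.75600
Variance = 84.75600 / 9 = 9.41733
SE* = √9.41733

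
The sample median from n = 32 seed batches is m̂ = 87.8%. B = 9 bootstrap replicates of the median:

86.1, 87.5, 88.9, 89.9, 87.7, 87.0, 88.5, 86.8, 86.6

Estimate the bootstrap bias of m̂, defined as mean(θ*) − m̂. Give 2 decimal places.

bias = −0.13

mean(θ*) = (86.1 + 87.5 + 88.9 + 89.9 + 87.7 + 87.0 + 88.5 + 86.8 + 86.6) / 9 = 87.667
bias = 87.667 − 87.8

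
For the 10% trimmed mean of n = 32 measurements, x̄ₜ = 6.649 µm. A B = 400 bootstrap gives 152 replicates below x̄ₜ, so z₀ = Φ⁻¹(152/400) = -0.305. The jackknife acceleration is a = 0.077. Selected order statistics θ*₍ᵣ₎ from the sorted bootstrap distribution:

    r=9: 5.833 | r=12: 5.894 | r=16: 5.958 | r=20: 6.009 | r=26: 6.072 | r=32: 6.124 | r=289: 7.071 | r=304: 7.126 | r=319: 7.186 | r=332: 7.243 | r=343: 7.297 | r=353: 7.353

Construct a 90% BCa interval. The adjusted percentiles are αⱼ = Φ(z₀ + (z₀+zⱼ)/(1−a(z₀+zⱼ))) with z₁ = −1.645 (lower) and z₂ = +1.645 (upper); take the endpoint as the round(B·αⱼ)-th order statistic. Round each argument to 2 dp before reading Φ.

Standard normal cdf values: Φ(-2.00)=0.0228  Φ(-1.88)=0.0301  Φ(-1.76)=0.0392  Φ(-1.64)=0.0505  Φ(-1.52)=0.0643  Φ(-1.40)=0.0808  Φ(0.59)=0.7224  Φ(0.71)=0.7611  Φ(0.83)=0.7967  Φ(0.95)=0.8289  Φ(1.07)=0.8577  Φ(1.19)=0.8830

(5.833, 7.353)

Lower: z₀ + z₁ = -0.305 + (-1.645) = -1.950; 1 − a(z₀+z₁) = 1 − (0.077)(-1.950) = 1.1502; argument = -0.305 + (-1.950)/1.1502 = -2.0004 → -2.00.
α₁ = Φ(-2.00) = 0.0228; rank = round(400 × 0.0228) = 9; θ*₍9₎ = 5.833.
Upper: z₀ + z₂ = 1.340; 1 − a(z₀+z₂) = 0.8968; argument = 1.1892 → 1.19; α₂ = 0.8830; rank = 353; θ*₍353₎ = 7.353.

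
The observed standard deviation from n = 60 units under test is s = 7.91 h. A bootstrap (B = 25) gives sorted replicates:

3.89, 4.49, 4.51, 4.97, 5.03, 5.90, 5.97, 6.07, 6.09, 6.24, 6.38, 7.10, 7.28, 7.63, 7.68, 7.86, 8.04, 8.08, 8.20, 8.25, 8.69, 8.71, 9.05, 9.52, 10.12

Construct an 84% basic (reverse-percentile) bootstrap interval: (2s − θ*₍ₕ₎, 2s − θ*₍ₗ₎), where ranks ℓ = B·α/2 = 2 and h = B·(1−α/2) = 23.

(6.77, 11.33)

Percentile endpoints at ranks 2 and 23: θ*₍2₎ = 4.49, θ*₍23₎ = 9.05.
Basic interval reflects these around s:
  lower = 2 × 7.91 − 9.05 = 6.77
  upper = 2 × 7.91 − 4.49 = 11.33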